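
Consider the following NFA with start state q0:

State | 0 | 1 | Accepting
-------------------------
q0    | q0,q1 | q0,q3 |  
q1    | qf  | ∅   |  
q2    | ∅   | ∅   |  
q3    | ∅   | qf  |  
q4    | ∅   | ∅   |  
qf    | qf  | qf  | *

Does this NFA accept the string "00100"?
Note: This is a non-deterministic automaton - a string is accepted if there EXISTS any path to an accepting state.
Track the set of states the NFA could be in: start {q0}
Read '0': {q0} → {q0, q1}
Read '0': {q0, q1} → {q0, q1, qf}
Read '1': {q0, q1, qf} → {q0, q3, qf}
Read '0': {q0, q3, qf} → {q0, q1, qf}
Read '0': {q0, q1, qf} → {q0, q1, qf}
Final set {q0, q1, qf} contains accepting state(s) {qf} → accepted.

Final answer: Yes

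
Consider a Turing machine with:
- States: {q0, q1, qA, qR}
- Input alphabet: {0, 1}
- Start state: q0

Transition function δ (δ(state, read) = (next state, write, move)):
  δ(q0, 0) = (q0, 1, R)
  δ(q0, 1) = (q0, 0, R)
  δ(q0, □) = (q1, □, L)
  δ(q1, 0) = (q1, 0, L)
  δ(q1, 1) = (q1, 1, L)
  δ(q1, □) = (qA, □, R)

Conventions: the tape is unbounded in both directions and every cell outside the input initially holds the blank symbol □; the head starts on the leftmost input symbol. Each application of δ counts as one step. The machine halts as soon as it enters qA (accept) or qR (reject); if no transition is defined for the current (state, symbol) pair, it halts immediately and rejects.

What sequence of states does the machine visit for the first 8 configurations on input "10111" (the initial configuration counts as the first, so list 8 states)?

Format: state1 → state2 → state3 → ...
Step 0: [q0]10111 (head at position 0)
Step 1: δ(q0, 1) = (q0, 0, R)  ⊢  0[q0]0111 (head at position 1)
Step 2: δ(q0, 0) = (q0, 1, R)  ⊢  01[q0]111 (head at position 2)
Step 3: δ(q0, 1) = (q0, 0, R)  ⊢  010[q0]11 (head at position 3)
Step 4: δ(q0, 1) = (q0, 0, R)  ⊢  0100[q0]1 (head at position 4)
Step 5: δ(q0, 1) = (q0, 0, R)  ⊢  01000[q0]□ (head at position 5)
Step 6: δ(q0, □) = (q1, □, L)  ⊢  0100[q1]0□ (head at position 4)
Step 7: δ(q1, 0) = (q1, 0, L)  ⊢  010[q1]00□ (head at position 3)
Reading off the states of these 8 configurations: q0 → q0 → q0 → q0 → q0 → q0 → q1 → q1

Final answer: q0 → q0 → q0 → q0 → q0 → q0 → q1 → q1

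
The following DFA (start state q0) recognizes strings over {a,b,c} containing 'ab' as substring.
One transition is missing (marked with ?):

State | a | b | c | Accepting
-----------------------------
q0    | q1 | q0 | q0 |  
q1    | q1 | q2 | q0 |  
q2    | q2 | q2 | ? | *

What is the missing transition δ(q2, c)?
q2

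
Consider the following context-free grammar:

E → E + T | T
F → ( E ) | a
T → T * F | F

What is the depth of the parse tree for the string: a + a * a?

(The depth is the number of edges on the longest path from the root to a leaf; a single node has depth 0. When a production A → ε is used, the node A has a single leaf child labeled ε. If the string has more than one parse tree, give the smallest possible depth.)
The grammar is unambiguous; the parse tree of a + a * a is:
E → E + T at the root (depth 0).
  Left E (depth 1) → T (2) → F (3) → a (4).
  Right T (depth 1) → T * F; that T (2) → F (3) → a (4); F (2) → a (3).
The longest root-to-leaf paths have 4 edges.
Depth = 4.

Final answer: 4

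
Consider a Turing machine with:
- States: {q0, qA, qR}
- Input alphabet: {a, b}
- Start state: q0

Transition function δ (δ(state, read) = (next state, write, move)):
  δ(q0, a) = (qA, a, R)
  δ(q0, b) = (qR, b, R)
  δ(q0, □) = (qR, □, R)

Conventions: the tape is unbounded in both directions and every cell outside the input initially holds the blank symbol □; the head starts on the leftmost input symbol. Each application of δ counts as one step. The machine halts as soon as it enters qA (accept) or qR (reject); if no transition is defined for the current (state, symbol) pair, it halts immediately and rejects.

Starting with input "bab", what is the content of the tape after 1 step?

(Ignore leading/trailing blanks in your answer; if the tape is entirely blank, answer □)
Step 0: [q0]bab (head at position 0)
Step 1: δ(q0, b) = (qR, b, R)  ⊢  b[qR]ab (head at position 1)
Tape after 1 step (ignoring surrounding blanks): bab

Final answer: Tape: bab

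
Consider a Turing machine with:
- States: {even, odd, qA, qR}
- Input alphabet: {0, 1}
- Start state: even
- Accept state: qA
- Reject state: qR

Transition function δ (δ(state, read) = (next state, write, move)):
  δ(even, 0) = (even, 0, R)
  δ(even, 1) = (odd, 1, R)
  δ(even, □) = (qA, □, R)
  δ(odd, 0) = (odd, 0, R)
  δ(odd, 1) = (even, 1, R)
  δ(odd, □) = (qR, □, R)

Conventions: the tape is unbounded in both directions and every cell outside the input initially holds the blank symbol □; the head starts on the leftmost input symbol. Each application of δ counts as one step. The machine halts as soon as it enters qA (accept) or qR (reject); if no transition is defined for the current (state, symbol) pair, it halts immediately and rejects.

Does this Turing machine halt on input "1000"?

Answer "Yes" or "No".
Step 0: [even]1000 (head at position 0)
Step 1: δ(even, 1) = (odd, 1, R)  ⊢  1[odd]000 (head at position 1)
Step 2: δ(odd, 0) = (odd, 0, R)  ⊢  10[odd]00 (head at position 2)
Step 3: δ(odd, 0) = (odd, 0, R)  ⊢  100[odd]0 (head at position 3)
Step 4: δ(odd, 0) = (odd, 0, R)  ⊢  1000[odd]□ (head at position 4)
Step 5: δ(odd, □) = (qR, □, R)  ⊢  1000□[qR]□ (head at position 5)
The machine is in qR, so it halts and rejects.
It halts after 5 steps.

Final answer: Yes - halts after 5 steps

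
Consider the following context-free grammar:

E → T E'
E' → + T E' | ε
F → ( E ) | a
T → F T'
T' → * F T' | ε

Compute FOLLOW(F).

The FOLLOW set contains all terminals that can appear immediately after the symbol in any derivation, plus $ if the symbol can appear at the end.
Useful FIRST sets: FIRST(E') = {+, ε}, FIRST(T') = {*, ε} (both E' and T' are nullable).
FOLLOW(E): E is the start symbol → $; E appears in F → ( E ) followed by ')' → FOLLOW(E) = {), $}.
FOLLOW(E'): E' appears at the right end of E → T E' and of E' → + T E', so FOLLOW(E') ⊇ FOLLOW(E) (the second occurrence adds nothing new). FOLLOW(E') = {), $}.
FOLLOW(T): in E → T E' and E' → + T E', T is followed by E': add FIRST(E') minus ε = {+}; since E' is nullable, also add FOLLOW(E) and FOLLOW(E') = {), $}. FOLLOW(T) = {+, ), $}.
FOLLOW(T'): T' appears at the right end of T → F T' and of T' → * F T', so FOLLOW(T') = FOLLOW(T) = {+, ), $}.
FOLLOW(F): in T → F T' and T' → * F T', F is followed by T': add FIRST(T') minus ε = {*}; since T' is nullable, also add FOLLOW(T) and FOLLOW(T') = {+, ), $}. FOLLOW(F) = {*, +, ), $}.

Final answer: {$, ), *, +}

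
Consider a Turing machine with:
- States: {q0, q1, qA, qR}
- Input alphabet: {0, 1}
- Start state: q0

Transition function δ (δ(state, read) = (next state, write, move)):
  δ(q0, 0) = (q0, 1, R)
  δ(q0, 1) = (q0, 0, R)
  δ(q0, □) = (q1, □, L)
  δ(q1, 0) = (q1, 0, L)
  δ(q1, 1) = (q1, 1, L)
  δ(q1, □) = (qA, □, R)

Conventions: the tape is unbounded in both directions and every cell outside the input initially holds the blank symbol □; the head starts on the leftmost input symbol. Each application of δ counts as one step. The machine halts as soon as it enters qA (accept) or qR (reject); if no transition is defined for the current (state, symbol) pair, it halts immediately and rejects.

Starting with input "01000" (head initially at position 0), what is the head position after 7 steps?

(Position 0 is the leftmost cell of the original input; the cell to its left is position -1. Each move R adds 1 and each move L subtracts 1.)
Step 0: [q0]01000 (head at position 0)
Step 1: δ(q0, 0) = (q0, 1, R)  ⊢  1[q0]1000 (head at position 1)
Step 2: δ(q0, 1) = (q0, 0, R)  ⊢  10[q0]000 (head at position 2)
Step 3: δ(q0, 0) = (q0, 1, R)  ⊢  101[q0]00 (head at position 3)
Step 4: δ(q0, 0) = (q0, 1, R)  ⊢  1011[q0]0 (head at position 4)
Step 5: δ(q0, 0) = (q0, 1, R)  ⊢  10111[q0]□ (head at position 5)
Step 6: δ(q0, □) = (q1, □, L)  ⊢  1011[q1]1□ (head at position 4)
Step 7: δ(q1, 1) = (q1, 1, L)  ⊢  101[q1]11□ (head at position 3)
Head position after 7 steps: 3

Final answer: Position 3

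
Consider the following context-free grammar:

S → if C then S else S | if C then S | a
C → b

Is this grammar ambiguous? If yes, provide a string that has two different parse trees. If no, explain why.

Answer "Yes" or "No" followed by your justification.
The 'dangling else' can attach to either if. Two leftmost derivations of  if b then if b then a else a:
  (1) S ⇒ if C then S else S ⇒ if b then S else S ⇒ if b then if C then S else S ⇒ if b then if b then S else S ⇒ if b then if b then a else S ⇒ if b then if b then a else a   (else belongs to the outer if)
  (2) S ⇒ if C then S ⇒ if b then S ⇒ if b then if C then S else S ⇒ if b then if b then S else S ⇒ if b then if b then a else S ⇒ if b then if b then a else a   (else belongs to the inner if)
Two distinct parse trees for the same string, so the grammar is ambiguous.

Final answer: Yes - the string 'if b then if b then a else a' has two distinct leftmost derivations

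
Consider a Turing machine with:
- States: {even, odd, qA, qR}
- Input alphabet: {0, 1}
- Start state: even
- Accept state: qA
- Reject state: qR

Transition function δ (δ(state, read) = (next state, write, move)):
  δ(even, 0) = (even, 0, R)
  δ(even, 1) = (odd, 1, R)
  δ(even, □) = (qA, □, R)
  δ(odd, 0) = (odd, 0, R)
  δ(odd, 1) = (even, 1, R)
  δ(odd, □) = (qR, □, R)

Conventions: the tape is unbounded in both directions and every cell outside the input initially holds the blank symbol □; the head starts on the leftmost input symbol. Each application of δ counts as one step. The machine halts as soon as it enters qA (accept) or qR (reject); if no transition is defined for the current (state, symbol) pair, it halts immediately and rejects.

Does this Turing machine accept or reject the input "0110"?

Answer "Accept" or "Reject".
Step 0: [even]0110 (head at position 0)
Step 1: δ(even, 0) = (even, 0, R)  ⊢  0[even]110 (head at position 1)
Step 2: δ(even, 1) = (odd, 1, R)  ⊢  01[odd]10 (head at position 2)
Step 3: δ(odd, 1) = (even, 1, R)  ⊢  011[even]0 (head at position 3)
Step 4: δ(even, 0) = (even, 0, R)  ⊢  0110[even]□ (head at position 4)
Step 5: δ(even, □) = (qA, □, R)  ⊢  0110□[qA]□ (head at position 5)
The machine is in qA, so it halts and accepts.

Final answer: Accept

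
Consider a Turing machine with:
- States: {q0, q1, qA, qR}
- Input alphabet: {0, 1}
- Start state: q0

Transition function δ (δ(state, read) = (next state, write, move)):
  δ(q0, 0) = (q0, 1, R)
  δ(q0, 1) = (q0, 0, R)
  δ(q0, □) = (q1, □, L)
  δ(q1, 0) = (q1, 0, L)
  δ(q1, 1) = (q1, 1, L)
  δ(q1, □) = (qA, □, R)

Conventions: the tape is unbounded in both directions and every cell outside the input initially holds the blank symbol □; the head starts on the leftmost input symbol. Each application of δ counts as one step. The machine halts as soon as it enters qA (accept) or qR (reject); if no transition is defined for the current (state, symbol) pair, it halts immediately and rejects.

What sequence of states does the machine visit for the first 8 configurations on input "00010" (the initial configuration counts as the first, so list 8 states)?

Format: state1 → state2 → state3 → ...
Step 0: [q0]00010 (head at position 0)
Step 1: δ(q0, 0) = (q0, 1, R)  ⊢  1[q0]0010 (head at position 1)
Step 2: δ(q0, 0) = (q0, 1, R)  ⊢  11[q0]010 (head at position 2)
Step 3: δ(q0, 0) = (q0, 1, R)  ⊢  111[q0]10 (head at position 3)
Step 4: δ(q0, 1) = (q0, 0, R)  ⊢  1110[q0]0 (head at position 4)
Step 5: δ(q0, 0) = (q0, 1, R)  ⊢  11101[q0]□ (head at position 5)
Step 6: δ(q0, □) = (q1, □, L)  ⊢  1110[q1]1□ (head at position 4)
Step 7: δ(q1, 1) = (q1, 1, L)  ⊢  111[q1]01□ (head at position 3)
Reading off the states of these 8 configurations: q0 → q0 → q0 → q0 → q0 → q0 → q1 → q1

Final answer: q0 → q0 → q0 → q0 → q0 → q0 → q1 → q1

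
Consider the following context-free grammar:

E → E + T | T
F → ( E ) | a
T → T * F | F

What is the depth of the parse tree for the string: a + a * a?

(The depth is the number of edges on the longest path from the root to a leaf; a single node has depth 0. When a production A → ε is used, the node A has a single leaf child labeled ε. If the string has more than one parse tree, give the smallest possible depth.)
The grammar is unambiguous; the parse tree of a + a * a is:
E → E + T at the root (depth 0).
  Left E (depth 1) → T (2) → F (3) → a (4).
  Right T (depth 1) → T * F; that T (2) → F (3) → a (4); F (2) → a (3).
The longest root-to-leaf paths have 4 edges.
Depth = 4.

Final answer: 4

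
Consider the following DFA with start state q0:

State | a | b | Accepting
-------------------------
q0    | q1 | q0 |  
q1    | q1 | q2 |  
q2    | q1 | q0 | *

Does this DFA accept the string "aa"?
Start in q0.
Read 'a': q0 → q1
Read 'a': q1 → q1
Final state q1 is not accepting, so the string is rejected.

Final answer: No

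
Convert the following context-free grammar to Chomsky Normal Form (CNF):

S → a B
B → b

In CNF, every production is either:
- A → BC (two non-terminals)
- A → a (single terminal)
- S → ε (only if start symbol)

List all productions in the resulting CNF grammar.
The grammar has no ε-productions or unit productions to eliminate.
S → a B has terminal a in a right-hand side of length ≥ 2: introduce T_a → a and use T_a in place of a.
B → b is already in CNF (single terminal) – keep it.
S → a B becomes S → T_a B.
Resulting CNF grammar (3 productions): T_a → a; B → b; S → T_a B

Final answer: T_a → a; B → b; S → T_a B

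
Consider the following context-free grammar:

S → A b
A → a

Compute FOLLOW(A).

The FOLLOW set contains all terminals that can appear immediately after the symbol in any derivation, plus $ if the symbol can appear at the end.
A occurs only in S → A b, where it is immediately followed by the terminal b. So FOLLOW(A) = {b}.

Final answer: {b}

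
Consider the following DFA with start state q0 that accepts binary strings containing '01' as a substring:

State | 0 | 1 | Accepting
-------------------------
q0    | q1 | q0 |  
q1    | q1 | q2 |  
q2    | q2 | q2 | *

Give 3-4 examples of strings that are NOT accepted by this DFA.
Any strings that end in a non-accepting state work; for example:
"0": q0 → q1; q1 is not accepting → rejected
"1": q0 → q0; q0 is not accepting → rejected
"11": q0 → q0 → q0; q0 is not accepting → rejected
"1110": q0 → q0 → q0 → q0 → q1; q1 is not accepting → rejected

Final answer: "0", "1", "11", "1110"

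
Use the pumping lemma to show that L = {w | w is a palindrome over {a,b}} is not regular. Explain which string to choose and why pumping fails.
Language: L = {w | w is a palindrome over {a,b}} (strings that read the same forwards and backwards)
Step 1: Assume for contradiction that L is regular, with pumping length p.
Step 2: Choose s = a^p b a^p. Then s ∈ L (it reads the same forwards and backwards) and |s| ≥ p.
Step 3: Consider any decomposition s = xyz with |xy| ≤ p and |y| > 0. Since |xy| ≤ p and the first p symbols of s are all a's, y = a^k for some k with 1 ≤ k ≤ p.
Step 4: Pumping up (i = 2): xy²z = a^(p+k) b a^p. Its reverse is a^p b a^(p+k) ≠ a^(p+k) b a^p (the single b is no longer in the middle), so xy²z is not a palindrome and xy²z ∉ L.
This contradicts the pumping lemma, so L is not regular.

Final answer: Choose s = a^p b a^p. Since |xy| ≤ p, y = a^k with k ≥ 1. Then xy²z = a^(p+k) b a^p is not a palindrome, so ∉ L.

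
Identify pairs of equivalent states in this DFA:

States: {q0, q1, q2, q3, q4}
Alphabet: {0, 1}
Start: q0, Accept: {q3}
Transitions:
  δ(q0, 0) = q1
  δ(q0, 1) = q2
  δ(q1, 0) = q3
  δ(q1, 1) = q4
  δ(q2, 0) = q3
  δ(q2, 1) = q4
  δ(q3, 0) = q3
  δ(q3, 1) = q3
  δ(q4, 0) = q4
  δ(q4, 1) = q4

Using the table-filling algorithm:
Round 0 – mark pairs where exactly one state is accepting: (q0,q3), (q1,q3), (q2,q3), (q3,q4)
Round 1 – newly marked: (q0,q1) [on 0: q1 vs q3, already marked]; (q0,q2) [on 0: q1 vs q3, already marked]; (q1,q4) [on 0: q3 vs q4, already marked]; (q2,q4) [on 0: q3 vs q4, already marked]
Round 2 – newly marked: (q0,q4) [on 0: q1 vs q4, already marked]
No further pairs can be marked.
(q1, q2) unmarked: δ(q1,0)=q3, δ(q2,0)=q3; δ(q1,1)=q4, δ(q2,1)=q4 → equivalent
Equivalent pairs: (q1, q2)

Final answer: Equivalent pairs: (q1, q2)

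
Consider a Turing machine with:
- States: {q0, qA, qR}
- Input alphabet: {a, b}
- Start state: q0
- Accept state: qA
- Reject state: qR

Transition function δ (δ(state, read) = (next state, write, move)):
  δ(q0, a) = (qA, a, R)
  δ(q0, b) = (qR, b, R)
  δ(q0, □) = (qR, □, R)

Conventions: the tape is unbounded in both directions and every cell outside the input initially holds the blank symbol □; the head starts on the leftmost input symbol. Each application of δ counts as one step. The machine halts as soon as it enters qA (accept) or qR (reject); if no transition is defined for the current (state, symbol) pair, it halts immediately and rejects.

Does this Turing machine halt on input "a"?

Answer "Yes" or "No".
Step 0: [q0]a (head at position 0)
Step 1: δ(q0, a) = (qA, a, R)  ⊢  a[qA]□ (head at position 1)
The machine is in qA, so it halts and accepts.
It halts after 1 steps.

Final answer: Yes - halts after 1 steps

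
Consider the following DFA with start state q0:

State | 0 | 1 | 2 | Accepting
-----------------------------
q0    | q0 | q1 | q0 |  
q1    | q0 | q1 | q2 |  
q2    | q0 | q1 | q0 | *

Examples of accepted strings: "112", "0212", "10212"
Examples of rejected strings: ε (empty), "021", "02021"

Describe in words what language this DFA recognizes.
strings over {0,1,2} ending with '12'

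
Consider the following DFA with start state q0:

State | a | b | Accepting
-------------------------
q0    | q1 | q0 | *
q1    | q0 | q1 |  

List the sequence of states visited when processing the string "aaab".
q0 → q1 → q0 → q1 → q1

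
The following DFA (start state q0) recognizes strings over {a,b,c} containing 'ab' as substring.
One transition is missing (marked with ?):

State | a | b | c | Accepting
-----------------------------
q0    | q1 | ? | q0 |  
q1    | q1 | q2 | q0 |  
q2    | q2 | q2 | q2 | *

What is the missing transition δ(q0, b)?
q0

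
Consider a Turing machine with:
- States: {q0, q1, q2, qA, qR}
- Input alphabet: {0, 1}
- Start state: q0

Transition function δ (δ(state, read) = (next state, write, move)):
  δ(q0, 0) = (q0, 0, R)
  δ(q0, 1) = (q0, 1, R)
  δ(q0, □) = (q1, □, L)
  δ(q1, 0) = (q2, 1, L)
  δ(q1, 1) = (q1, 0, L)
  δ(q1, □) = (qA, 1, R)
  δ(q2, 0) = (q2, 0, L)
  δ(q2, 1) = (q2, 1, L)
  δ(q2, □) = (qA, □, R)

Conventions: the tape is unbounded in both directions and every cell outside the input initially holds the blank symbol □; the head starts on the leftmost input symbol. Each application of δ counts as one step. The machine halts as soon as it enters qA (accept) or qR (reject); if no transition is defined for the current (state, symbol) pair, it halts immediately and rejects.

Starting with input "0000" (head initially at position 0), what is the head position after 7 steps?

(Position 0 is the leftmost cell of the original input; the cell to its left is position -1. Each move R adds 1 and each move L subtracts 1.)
Step 0: [q0]0000 (head at position 0)
Step 1: δ(q0, 0) = (q0, 0, R)  ⊢  0[q0]000 (head at position 1)
Step 2: δ(q0, 0) = (q0, 0, R)  ⊢  00[q0]00 (head at position 2)
Step 3: δ(q0, 0) = (q0, 0, R)  ⊢  000[q0]0 (head at position 3)
Step 4: δ(q0, 0) = (q0, 0, R)  ⊢  0000[q0]□ (head at position 4)
Step 5: δ(q0, □) = (q1, □, L)  ⊢  000[q1]0□ (head at position 3)
Step 6: δ(q1, 0) = (q2, 1, L)  ⊢  00[q2]01□ (head at position 2)
Step 7: δ(q2, 0) = (q2, 0, L)  ⊢  0[q2]001□ (head at position 1)
Head position after 7 steps: 1

Final answer: Position 1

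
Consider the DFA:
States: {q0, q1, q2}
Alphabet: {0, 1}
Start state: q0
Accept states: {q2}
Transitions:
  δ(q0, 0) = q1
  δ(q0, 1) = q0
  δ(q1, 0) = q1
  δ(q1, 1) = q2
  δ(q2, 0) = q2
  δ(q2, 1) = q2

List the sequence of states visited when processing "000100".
Starting at q0
Read '0': q0 -> q1
Read '0': q1 -> q1
Read '0': q1 -> q1
Read '1': q1 -> q2
Read '0': q2 -> q2
Read '0': q2 -> q2

Final answer: q0 -> q1 -> q1 -> q1 -> q2 -> q2 -> q2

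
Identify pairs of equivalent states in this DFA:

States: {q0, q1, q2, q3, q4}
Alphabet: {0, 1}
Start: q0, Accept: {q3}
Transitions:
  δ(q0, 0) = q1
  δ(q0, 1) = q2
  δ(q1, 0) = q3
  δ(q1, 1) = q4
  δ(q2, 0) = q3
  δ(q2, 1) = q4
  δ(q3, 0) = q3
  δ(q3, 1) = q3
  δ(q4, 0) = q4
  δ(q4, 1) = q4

Using the table-filling algorithm:
Round 0 – mark pairs where exactly one state is accepting: (q0,q3), (q1,q3), (q2,q3), (q3,q4)
Round 1 – newly marked: (q0,q1) [on 0: q1 vs q3, already marked]; (q0,q2) [on 0: q1 vs q3, already marked]; (q1,q4) [on 0: q3 vs q4, already marked]; (q2,q4) [on 0: q3 vs q4, already marked]
Round 2 – newly marked: (q0,q4) [on 0: q1 vs q4, already marked]
No further pairs can be marked.
(q1, q2) unmarked: δ(q1,0)=q3, δ(q2,0)=q3; δ(q1,1)=q4, δ(q2,1)=q4 → equivalent
Equivalent pairs: (q1, q2)

Final answer: Equivalent pairs: (q1, q2)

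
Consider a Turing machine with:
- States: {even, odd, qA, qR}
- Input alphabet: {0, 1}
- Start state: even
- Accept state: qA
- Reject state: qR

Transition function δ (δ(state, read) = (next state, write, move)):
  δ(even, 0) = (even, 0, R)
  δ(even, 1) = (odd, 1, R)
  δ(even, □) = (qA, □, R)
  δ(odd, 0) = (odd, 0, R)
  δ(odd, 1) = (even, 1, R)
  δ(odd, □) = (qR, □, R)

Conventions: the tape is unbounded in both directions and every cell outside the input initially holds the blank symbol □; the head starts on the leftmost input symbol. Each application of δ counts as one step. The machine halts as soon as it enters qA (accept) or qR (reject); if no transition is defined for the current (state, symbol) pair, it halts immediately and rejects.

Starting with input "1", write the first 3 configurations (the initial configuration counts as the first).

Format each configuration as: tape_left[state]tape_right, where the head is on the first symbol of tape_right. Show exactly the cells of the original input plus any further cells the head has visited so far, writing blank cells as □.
Step 0: [even]1 (head at position 0)
Step 1: δ(even, 1) = (odd, 1, R)  ⊢  1[odd]□ (head at position 1)
Step 2: δ(odd, □) = (qR, □, R)  ⊢  1□[qR]□ (head at position 2)

Final answer: [even]1 ⊢ 1[odd]□ ⊢ 1□[qR]□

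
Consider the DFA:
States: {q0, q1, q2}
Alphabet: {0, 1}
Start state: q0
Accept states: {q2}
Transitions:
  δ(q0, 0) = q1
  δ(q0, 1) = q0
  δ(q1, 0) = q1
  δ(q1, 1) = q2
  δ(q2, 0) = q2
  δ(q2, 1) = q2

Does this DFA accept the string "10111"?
Processing string "10111":
  q0 --1--> q0
  q0 --0--> q1
  q1 --1--> q2
  q2 --1--> q2
  q2 --1--> q2
Final state: q2
Accept states: {q2}
q2 is an accept state, so the string is accepted.

Final answer: Yes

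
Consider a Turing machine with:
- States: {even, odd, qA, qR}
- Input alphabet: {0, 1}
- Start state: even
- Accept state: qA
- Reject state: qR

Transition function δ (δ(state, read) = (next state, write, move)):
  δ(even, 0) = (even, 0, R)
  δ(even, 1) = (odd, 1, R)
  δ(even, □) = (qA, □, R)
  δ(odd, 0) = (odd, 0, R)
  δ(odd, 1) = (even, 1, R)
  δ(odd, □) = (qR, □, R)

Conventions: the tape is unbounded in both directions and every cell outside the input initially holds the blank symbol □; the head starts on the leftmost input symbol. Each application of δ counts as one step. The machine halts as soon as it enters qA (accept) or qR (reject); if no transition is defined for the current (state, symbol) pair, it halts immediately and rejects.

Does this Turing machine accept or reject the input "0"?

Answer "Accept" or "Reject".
Step 0: [even]0 (head at position 0)
Step 1: δ(even, 0) = (even, 0, R)  ⊢  0[even]□ (head at position 1)
Step 2: δ(even, □) = (qA, □, R)  ⊢  0□[qA]□ (head at position 2)
The machine is in qA, so it halts and accepts.

Final answer: Accept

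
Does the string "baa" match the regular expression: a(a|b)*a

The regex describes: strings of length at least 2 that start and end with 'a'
No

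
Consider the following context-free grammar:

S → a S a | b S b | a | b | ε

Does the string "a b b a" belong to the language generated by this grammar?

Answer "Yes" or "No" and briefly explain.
A derivation exists: S ⇒ a S a ⇒ a b S b a ⇒ a b b a (using S → a S a, S → b S b, then S → ε).

Final answer: Yes - a valid derivation exists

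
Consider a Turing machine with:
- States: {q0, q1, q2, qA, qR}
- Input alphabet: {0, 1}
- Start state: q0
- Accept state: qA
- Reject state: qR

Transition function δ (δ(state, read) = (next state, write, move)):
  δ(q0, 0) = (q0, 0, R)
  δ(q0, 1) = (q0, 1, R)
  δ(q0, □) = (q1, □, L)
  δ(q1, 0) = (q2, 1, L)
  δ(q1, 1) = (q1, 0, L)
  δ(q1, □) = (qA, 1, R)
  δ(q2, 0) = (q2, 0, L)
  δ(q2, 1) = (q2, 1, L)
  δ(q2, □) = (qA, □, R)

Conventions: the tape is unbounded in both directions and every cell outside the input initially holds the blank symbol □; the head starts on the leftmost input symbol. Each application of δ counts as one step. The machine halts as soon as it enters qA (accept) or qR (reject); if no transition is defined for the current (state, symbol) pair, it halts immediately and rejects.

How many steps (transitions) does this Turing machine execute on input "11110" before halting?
Step 0: [q0]11110 (head at position 0)
Step 1: δ(q0, 1) = (q0, 1, R)  ⊢  1[q0]1110 (head at position 1)
Step 2: δ(q0, 1) = (q0, 1, R)  ⊢  11[q0]110 (head at position 2)
Step 3: δ(q0, 1) = (q0, 1, R)  ⊢  111[q0]10 (head at position 3)
Step 4: δ(q0, 1) = (q0, 1, R)  ⊢  1111[q0]0 (head at position 4)
Step 5: δ(q0, 0) = (q0, 0, R)  ⊢  11110[q0]□ (head at position 5)
Step 6: δ(q0, □) = (q1, □, L)  ⊢  1111[q1]0□ (head at position 4)
Step 7: δ(q1, 0) = (q2, 1, L)  ⊢  111[q2]11□ (head at position 3)
Step 8: δ(q2, 1) = (q2, 1, L)  ⊢  11[q2]111□ (head at position 2)
Step 9: δ(q2, 1) = (q2, 1, L)  ⊢  1[q2]1111□ (head at position 1)
Step 10: δ(q2, 1) = (q2, 1, L)  ⊢  [q2]11111□ (head at position 0)
Step 11: δ(q2, 1) = (q2, 1, L)  ⊢  [q2]□11111□ (head at position -1)
Step 12: δ(q2, □) = (qA, □, R)  ⊢  □[qA]11111□ (head at position 0)
The machine is in qA, so it halts and accepts.
Number of transitions executed: 12.

Final answer: 12 steps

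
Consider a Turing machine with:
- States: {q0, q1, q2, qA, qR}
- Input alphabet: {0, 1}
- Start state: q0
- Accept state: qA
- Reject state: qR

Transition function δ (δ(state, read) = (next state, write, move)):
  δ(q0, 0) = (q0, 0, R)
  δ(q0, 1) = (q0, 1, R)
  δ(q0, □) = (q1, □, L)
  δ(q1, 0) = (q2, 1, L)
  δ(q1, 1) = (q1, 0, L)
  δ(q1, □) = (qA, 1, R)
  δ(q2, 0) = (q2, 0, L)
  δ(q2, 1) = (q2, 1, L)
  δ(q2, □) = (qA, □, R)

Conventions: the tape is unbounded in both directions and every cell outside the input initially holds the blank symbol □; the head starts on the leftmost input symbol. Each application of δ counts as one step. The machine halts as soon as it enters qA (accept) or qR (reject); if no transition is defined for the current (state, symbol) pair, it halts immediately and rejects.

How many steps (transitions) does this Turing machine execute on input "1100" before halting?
Step 0: [q0]1100 (head at position 0)
Step 1: δ(q0, 1) = (q0, 1, R)  ⊢  1[q0]100 (head at position 1)
Step 2: δ(q0, 1) = (q0, 1, R)  ⊢  11[q0]00 (head at position 2)
Step 3: δ(q0, 0) = (q0, 0, R)  ⊢  110[q0]0 (head at position 3)
Step 4: δ(q0, 0) = (q0, 0, R)  ⊢  1100[q0]□ (head at position 4)
Step 5: δ(q0, □) = (q1, □, L)  ⊢  110[q1]0□ (head at position 3)
Step 6: δ(q1, 0) = (q2, 1, L)  ⊢  11[q2]01□ (head at position 2)
Step 7: δ(q2, 0) = (q2, 0, L)  ⊢  1[q2]101□ (head at position 1)
Step 8: δ(q2, 1) = (q2, 1, L)  ⊢  [q2]1101□ (head at position 0)
Step 9: δ(q2, 1) = (q2, 1, L)  ⊢  [q2]□1101□ (head at position -1)
Step 10: δ(q2, □) = (qA, □, R)  ⊢  □[qA]1101□ (head at position 0)
The machine is in qA, so it halts and accepts.
Number of transitions executed: 10.

Final answer: 10 steps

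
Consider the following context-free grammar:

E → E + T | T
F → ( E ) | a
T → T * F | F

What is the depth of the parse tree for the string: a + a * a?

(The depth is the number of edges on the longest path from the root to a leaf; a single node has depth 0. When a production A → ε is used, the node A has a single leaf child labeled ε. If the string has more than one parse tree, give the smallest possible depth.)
The grammar is unambiguous; the parse tree of a + a * a is:
E → E + T at the root (depth 0).
  Left E (depth 1) → T (2) → F (3) → a (4).
  Right T (depth 1) → T * F; that T (2) → F (3) → a (4); F (2) → a (3).
The longest root-to-leaf paths have 4 edges.
Depth = 4.

Final answer: 4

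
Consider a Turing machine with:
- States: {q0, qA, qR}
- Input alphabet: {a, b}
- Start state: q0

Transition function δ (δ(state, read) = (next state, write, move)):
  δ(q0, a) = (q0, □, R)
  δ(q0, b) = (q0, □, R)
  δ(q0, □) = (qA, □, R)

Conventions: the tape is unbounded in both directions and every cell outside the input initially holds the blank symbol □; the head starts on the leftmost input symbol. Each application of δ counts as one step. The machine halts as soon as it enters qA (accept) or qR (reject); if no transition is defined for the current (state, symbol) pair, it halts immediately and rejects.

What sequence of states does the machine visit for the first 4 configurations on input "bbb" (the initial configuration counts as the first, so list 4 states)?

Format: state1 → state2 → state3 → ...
Step 0: [q0]bbb (head at position 0)
Step 1: δ(q0, b) = (q0, □, R)  ⊢  □[q0]bb (head at position 1)
Step 2: δ(q0, b) = (q0, □, R)  ⊢  □□[q0]b (head at position 2)
Step 3: δ(q0, b) = (q0, □, R)  ⊢  □□□[q0]□ (head at position 3)
Reading off the states of these 4 configurations: q0 → q0 → q0 → q0

Final answer: q0 → q0 → q0 → q0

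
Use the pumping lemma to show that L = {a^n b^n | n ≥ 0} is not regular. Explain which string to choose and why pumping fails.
Language: L = {a^n b^n | n ≥ 0} (equal numbers of a's followed by b's)
Step 1: Assume for contradiction that L is regular, with pumping length p.
Step 2: Choose s = a^p b^p. Then s ∈ L (it has p a's followed by p b's) and |s| ≥ p.
Step 3: Consider any decomposition s = xyz with |xy| ≤ p and |y| > 0. Since |xy| ≤ p and the first p symbols of s are all a's, y = a^k for some k with 1 ≤ k ≤ p.
Step 4: Pumping up (i = 2): xy²z = a^(p+k) b^p, which has more a's than b's, so xy²z ∉ L.
This contradicts the pumping lemma, so L is not regular.

Final answer: Choose s = a^p b^p. Since |xy| ≤ p, y = a^k with k ≥ 1. Then xy²z = a^(p+k) b^p ∉ L.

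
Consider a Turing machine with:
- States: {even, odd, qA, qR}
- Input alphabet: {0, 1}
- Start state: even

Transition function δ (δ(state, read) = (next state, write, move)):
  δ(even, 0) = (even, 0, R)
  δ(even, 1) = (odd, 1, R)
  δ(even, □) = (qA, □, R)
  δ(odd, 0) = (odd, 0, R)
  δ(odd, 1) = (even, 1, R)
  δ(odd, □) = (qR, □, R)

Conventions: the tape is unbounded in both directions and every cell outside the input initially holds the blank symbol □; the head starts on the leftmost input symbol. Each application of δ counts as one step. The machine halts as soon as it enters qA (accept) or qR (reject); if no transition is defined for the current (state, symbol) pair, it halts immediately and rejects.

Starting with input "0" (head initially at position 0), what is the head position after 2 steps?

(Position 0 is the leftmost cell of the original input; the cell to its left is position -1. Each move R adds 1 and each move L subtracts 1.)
Step 0: [even]0 (head at position 0)
Step 1: δ(even, 0) = (even, 0, R)  ⊢  0[even]□ (head at position 1)
Step 2: δ(even, □) = (qA, □, R)  ⊢  0□[qA]□ (head at position 2)
Head position after 2 steps: 2

Final answer: Position 2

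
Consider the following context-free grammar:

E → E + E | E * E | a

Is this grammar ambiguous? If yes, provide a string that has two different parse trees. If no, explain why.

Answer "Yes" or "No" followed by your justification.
Two different leftmost derivations of a + a * a:
  (1) E ⇒ E + E ⇒ a + E ⇒ a + E * E ⇒ a + a * E ⇒ a + a * a   (tree groups a + (a * a))
  (2) E ⇒ E * E ⇒ E + E * E ⇒ a + E * E ⇒ a + a * E ⇒ a + a * a   (tree groups (a + a) * a)
Two distinct leftmost derivations = two distinct parse trees, so the grammar is ambiguous.

Final answer: Yes - the string 'a + a * a' has two distinct leftmost derivations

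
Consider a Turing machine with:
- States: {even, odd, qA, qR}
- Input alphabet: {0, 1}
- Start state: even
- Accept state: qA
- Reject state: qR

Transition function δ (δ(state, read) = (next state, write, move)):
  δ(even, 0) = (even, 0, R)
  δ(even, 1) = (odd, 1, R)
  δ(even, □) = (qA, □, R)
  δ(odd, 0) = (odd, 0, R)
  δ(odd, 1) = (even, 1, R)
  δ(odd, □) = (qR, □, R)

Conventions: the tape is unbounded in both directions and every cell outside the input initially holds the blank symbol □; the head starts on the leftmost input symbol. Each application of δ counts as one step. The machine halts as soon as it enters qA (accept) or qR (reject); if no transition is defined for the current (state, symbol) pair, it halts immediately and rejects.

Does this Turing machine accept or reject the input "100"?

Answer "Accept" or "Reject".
Step 0: [even]100 (head at position 0)
Step 1: δ(even, 1) = (odd, 1, R)  ⊢  1[odd]00 (head at position 1)
Step 2: δ(odd, 0) = (odd, 0, R)  ⊢  10[odd]0 (head at position 2)
Step 3: δ(odd, 0) = (odd, 0, R)  ⊢  100[odd]□ (head at position 3)
Step 4: δ(odd, □) = (qR, □, R)  ⊢  100□[qR]□ (head at position 4)
The machine is in qR, so it halts and rejects.

Final answer: Reject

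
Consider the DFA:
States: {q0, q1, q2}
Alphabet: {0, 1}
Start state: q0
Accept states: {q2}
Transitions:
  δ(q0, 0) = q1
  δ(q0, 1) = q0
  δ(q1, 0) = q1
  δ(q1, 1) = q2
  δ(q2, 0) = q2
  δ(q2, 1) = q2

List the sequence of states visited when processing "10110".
Starting at q0
Read '1': q0 -> q0
Read '0': q0 -> q1
Read '1': q1 -> q2
Read '1': q2 -> q2
Read '0': q2 -> q2

Final answer: q0 -> q0 -> q1 -> q2 -> q2 -> q2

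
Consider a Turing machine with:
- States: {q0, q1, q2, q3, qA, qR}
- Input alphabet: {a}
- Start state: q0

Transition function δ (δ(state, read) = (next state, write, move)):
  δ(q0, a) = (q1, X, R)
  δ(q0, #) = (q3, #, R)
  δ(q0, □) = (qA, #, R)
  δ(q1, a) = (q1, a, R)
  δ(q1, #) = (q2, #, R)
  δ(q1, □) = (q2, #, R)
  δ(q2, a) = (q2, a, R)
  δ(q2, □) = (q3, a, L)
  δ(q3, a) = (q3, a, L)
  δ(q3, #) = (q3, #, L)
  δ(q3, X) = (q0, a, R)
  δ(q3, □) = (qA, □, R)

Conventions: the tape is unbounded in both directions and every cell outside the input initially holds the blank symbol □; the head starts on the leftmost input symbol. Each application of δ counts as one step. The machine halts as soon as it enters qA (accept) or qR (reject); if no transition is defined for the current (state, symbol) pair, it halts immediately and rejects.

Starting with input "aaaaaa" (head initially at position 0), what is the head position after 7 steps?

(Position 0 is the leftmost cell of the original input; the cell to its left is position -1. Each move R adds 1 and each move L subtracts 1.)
Step 0: [q0]aaaaaa (head at position 0)
Step 1: δ(q0, a) = (q1, X, R)  ⊢  X[q1]aaaaa (head at position 1)
Step 2: δ(q1, a) = (q1, a, R)  ⊢  Xa[q1]aaaa (head at position 2)
Step 3: δ(q1, a) = (q1, a, R)  ⊢  Xaa[q1]aaa (head at position 3)
Step 4: δ(q1, a) = (q1, a, R)  ⊢  Xaaa[q1]aa (head at position 4)
Step 5: δ(q1, a) = (q1, a, R)  ⊢  Xaaaa[q1]a (head at position 5)
Step 6: δ(q1, a) = (q1, a, R)  ⊢  Xaaaaa[q1]□ (head at position 6)
Step 7: δ(q1, □) = (q2, #, R)  ⊢  Xaaaaa#[q2]□ (head at position 7)
Head position after 7 steps: 7

Final answer: Position 7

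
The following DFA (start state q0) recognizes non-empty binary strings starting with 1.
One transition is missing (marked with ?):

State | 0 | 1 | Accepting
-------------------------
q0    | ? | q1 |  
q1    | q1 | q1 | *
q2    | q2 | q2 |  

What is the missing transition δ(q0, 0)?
q2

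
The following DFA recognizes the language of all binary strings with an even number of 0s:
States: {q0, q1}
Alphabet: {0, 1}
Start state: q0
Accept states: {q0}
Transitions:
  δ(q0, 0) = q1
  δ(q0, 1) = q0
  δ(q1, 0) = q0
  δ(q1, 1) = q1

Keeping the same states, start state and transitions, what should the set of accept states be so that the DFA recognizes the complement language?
The DFA is complete (every state has a transition on every symbol), so the complement
is recognized by the same DFA with accepting and non-accepting states swapped.
Original accept states: {q0}
Complement accept states = All states - Original accept states
= {q0, q1} - {q0}
= {q1}
Complement language: strings with an ODD number of 0s

Final answer: {q1}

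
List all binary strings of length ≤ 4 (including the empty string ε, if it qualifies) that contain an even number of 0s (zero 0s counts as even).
Checking every binary string of length 0 to 4:
  Length 0: accepted: ε | rejected: (none)
  Length 1: accepted: 1 | rejected: 0
  Length 2: accepted: 00, 11 | rejected: 01, 10
  Length 3: accepted: 001, 010, 100, 111 | rejected: 000, 011, 101, 110
  Length 4: accepted: 0000, 0011, 0101, 0110, 1001, 1010, 1100, 1111 | rejected: 0001, 0010, 0100, 0111, 1000, 1011, 1101, 1110
Total: 16 string(s).

Final answer: ε, 1, 00, 11, 001, 010, 100, 111, 0000, 0011, 0101, 0110, 1001, 1010, 1100, 1111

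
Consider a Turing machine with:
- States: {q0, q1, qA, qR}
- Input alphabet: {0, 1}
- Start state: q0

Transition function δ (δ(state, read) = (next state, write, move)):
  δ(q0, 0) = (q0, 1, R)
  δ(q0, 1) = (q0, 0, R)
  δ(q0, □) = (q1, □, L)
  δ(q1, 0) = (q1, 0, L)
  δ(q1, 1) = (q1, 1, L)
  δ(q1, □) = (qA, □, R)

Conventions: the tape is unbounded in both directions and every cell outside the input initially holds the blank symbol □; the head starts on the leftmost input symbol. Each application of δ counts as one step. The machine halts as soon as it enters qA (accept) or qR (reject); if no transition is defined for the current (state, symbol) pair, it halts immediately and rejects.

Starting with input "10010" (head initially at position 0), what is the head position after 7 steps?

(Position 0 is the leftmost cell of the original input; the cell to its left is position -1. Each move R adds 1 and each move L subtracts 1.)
Step 0: [q0]10010 (head at position 0)
Step 1: δ(q0, 1) = (q0, 0, R)  ⊢  0[q0]0010 (head at position 1)
Step 2: δ(q0, 0) = (q0, 1, R)  ⊢  01[q0]010 (head at position 2)
Step 3: δ(q0, 0) = (q0, 1, R)  ⊢  011[q0]10 (head at position 3)
Step 4: δ(q0, 1) = (q0, 0, R)  ⊢  0110[q0]0 (head at position 4)
Step 5: δ(q0, 0) = (q0, 1, R)  ⊢  01101[q0]□ (head at position 5)
Step 6: δ(q0, □) = (q1, □, L)  ⊢  0110[q1]1□ (head at position 4)
Step 7: δ(q1, 1) = (q1, 1, L)  ⊢  011[q1]01□ (head at position 3)
Head position after 7 steps: 3

Final answer: Position 3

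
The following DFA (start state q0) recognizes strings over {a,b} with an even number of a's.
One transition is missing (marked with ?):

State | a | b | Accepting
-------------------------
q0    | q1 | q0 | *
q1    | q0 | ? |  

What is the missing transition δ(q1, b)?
q1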